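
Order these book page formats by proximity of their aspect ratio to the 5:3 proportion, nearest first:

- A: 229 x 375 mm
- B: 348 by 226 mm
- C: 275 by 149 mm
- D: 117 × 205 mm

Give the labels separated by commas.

A, D, B, C

Ratios: A = 375 / 229 ≈ 1.638; B = 348 / 226 ≈ 1.540; C = 275 / 149 ≈ 1.846; D = 205 / 117 ≈ 1.752.
|Δ from 1.667|: A 0.029; B 0.127; C 0.179; D 0.085.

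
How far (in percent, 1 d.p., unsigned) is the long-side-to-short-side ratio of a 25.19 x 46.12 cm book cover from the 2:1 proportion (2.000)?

8.5%

Ratio = 46.12 / 25.19 ≈ 1.8309.
Ideal 2:1 = 2.0000. |1.8309 − 2.0000| / 2.0000 ≈ 8.46% → 8.5%.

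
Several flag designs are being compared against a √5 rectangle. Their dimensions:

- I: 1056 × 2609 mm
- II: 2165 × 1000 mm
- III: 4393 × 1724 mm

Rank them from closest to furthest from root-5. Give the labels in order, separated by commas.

II, I, III

I: 2609/1056 ≈ 2.471 → |2.471 − 2.236| = 0.235
II: 2165/1000 ≈ 2.165 → |2.165 − 2.236| = 0.071
III: 4393/1724 ≈ 2.548 → |2.548 − 2.236| = 0.312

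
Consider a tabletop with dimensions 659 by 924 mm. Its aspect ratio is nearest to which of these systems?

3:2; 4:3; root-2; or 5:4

root-2

Ratio = 924 / 659 ≈ 1.402.
Distances: 3:2 1.500 (Δ 0.098); 4:3 1.333 (Δ 0.069); root-2 1.414 (Δ 0.012); 5:4 1.250 (Δ 0.152).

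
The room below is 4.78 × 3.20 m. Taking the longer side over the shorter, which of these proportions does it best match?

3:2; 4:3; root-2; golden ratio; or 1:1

4.78/3.20 ≈ 1.494. Nearest candidates are 3:2 (1.500, off by 0.006) and root-2 (1.414, off by 0.080).

3:2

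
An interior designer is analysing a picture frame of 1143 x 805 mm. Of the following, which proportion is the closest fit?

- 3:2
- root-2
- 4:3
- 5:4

root-2

Ratio = 1143 / 805 ≈ 1.420.
Distances: 3:2 1.500 (Δ 0.080); root-2 1.414 (Δ 0.006); 4:3 1.333 (Δ 0.087); 5:4 1.250 (Δ 0.170).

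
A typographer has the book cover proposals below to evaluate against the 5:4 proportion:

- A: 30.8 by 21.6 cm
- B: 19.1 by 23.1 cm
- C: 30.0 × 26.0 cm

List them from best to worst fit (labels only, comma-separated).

B, C, A

A: 30.8/21.6 ≈ 1.426 → |1.426 − 1.250| = 0.176
B: 23.1/19.1 ≈ 1.209 → |1.209 − 1.250| = 0.041
C: 30.0/26.0 ≈ 1.154 → |1.154 − 1.250| = 0.096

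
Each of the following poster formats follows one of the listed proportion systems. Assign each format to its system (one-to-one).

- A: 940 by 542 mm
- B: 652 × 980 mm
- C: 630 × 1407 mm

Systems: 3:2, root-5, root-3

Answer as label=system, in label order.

A=root-3, B=3:2, C=root-5

A = 940/542 ≈ 1.734 → root-3 (1.732)
B = 980/652 ≈ 1.503 → 3:2 (1.500)
C = 1407/630 ≈ 2.233 → root-5 (2.236)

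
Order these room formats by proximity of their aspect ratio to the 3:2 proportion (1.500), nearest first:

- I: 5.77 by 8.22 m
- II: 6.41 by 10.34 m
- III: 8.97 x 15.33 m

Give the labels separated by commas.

I: 8.22/5.77 ≈ 1.425 → |1.425 − 1.500| = 0.075
II: 10.34/6.41 ≈ 1.613 → |1.613 − 1.500| = 0.113
III: 15.33/8.97 ≈ 1.709 → |1.709 − 1.500| = 0.209

I, II, III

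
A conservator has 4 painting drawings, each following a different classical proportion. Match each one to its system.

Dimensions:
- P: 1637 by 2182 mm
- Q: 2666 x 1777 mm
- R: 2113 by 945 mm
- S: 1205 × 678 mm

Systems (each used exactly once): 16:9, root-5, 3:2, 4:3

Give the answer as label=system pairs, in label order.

Ratios: P ≈ 1.333; Q ≈ 1.500; R ≈ 2.236; S ≈ 1.777.
Targets: 16:9 ≈ 1.778; root-5 ≈ 2.236; 3:2 ≈ 1.500; 4:3 ≈ 1.333.

P=4:3, Q=3:2, R=root-5, S=16:9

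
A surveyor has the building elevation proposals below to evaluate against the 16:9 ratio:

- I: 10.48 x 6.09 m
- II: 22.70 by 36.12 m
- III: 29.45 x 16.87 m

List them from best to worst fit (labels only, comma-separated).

III, I, II

Ratios: I = 10.48 / 6.09 ≈ 1.721; II = 36.12 / 22.70 ≈ 1.591; III = 29.45 / 16.87 ≈ 1.746.
|Δ from 1.778|: I 0.057; II 0.187; III 0.032.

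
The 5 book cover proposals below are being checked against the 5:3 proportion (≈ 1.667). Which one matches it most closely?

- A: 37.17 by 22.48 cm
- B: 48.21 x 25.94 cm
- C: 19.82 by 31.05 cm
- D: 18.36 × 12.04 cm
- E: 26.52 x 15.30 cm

Ratios (long/short): A ≈ 1.653; B ≈ 1.859; C ≈ 1.567; D ≈ 1.525; E ≈ 1.733.
5:3 ≈ 1.667; option A is nearest (Δ 0.014).

A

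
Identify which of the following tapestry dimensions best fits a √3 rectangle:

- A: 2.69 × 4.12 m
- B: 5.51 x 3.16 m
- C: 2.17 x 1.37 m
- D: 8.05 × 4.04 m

Target root-3 ≈ 1.732.
A: 1.532 (Δ0.200)  B: 1.744 (Δ0.012)  C: 1.584 (Δ0.148)  D: 1.993 (Δ0.261)

B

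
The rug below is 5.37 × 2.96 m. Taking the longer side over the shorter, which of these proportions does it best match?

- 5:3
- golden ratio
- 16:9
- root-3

16:9

Ratio = 5.37 / 2.96 ≈ 1.814.
Distances: 5:3 1.667 (Δ 0.147); golden ratio 1.618 (Δ 0.196); 16:9 1.778 (Δ 0.036); root-3 1.732 (Δ 0.082).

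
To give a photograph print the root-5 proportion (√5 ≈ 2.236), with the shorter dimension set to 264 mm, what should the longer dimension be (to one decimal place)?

root-5 ≈ 2.23607.
Longer side = 264 × 2.23607 ≈ 590.322 → 590.3 mm.

590.3 mm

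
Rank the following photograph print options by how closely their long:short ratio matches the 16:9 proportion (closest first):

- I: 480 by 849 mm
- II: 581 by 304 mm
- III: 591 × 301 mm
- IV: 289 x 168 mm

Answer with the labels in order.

I, IV, II, III

I: 849/480 ≈ 1.769 → |1.769 − 1.778| = 0.009
II: 581/304 ≈ 1.911 → |1.911 − 1.778| = 0.133
III: 591/301 ≈ 1.963 → |1.963 − 1.778| = 0.185
IV: 289/168 ≈ 1.720 → |1.720 − 1.778| = 0.058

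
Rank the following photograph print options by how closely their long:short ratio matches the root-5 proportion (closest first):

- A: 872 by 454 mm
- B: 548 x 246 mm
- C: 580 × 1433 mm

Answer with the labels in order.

A: 872/454 ≈ 1.921 → |1.921 − 2.236| = 0.315
B: 548/246 ≈ 2.228 → |2.228 − 2.236| = 0.008
C: 1433/580 ≈ 2.471 → |2.471 − 2.236| = 0.235

B, C, A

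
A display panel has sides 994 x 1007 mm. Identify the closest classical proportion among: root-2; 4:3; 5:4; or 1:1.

Ratio = 1007 / 994 ≈ 1.013.
Distances: root-2 1.414 (Δ 0.401); 4:3 1.333 (Δ 0.320); 5:4 1.250 (Δ 0.237); 1:1 1.000 (Δ 0.013).

1:1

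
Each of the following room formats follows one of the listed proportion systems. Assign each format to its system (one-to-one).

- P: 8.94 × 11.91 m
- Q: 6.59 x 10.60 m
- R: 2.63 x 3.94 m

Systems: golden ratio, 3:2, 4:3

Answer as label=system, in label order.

P = 11.91/8.94 ≈ 1.332 → 4:3 (1.333)
Q = 10.60/6.59 ≈ 1.608 → golden ratio (1.618)
R = 3.94/2.63 ≈ 1.498 → 3:2 (1.500)

P=4:3, Q=golden ratio, R=3:2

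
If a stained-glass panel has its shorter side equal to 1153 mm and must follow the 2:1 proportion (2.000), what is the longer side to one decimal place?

2306.0 mm

2:1 = 2.00000.
Longer side = 1153 × 2.00000 ≈ 2306.000 → 2306.0 mm.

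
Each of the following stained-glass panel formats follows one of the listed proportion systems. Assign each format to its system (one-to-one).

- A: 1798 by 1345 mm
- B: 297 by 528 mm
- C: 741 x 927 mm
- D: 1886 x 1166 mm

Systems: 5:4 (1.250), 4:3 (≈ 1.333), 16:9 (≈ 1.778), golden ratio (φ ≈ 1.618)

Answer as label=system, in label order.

A=4:3, B=16:9, C=5:4, D=golden ratio

A = 1798/1345 ≈ 1.337 → 4:3 (1.333)
B = 528/297 ≈ 1.778 → 16:9 (1.778)
C = 927/741 ≈ 1.251 → 5:4 (1.250)
D = 1886/1166 ≈ 1.617 → golden ratio (1.618)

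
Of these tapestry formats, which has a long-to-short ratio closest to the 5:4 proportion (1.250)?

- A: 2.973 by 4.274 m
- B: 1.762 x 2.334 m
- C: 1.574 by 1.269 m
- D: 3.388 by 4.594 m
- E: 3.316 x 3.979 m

Ratios (long/short): A ≈ 1.438; B ≈ 1.325; C ≈ 1.240; D ≈ 1.356; E ≈ 1.200.
5:4 ≈ 1.250; option C is nearest (Δ 0.010).

C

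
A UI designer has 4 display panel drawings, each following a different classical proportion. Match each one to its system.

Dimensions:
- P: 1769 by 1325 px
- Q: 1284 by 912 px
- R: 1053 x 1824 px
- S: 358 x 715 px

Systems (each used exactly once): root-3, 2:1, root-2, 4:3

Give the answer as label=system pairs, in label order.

P = 1769/1325 ≈ 1.335 → 4:3 (1.333)
Q = 1284/912 ≈ 1.408 → root-2 (1.414)
R = 1824/1053 ≈ 1.732 → root-3 (1.732)
S = 715/358 ≈ 1.997 → 2:1 (2.000)

P=4:3, Q=root-2, R=root-3, S=2:1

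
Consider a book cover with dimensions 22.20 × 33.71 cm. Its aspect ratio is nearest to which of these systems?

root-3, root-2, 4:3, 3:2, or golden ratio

33.71/22.20 ≈ 1.518. Nearest candidates are 3:2 (1.500, off by 0.018) and golden ratio (1.618, off by 0.100).

3:2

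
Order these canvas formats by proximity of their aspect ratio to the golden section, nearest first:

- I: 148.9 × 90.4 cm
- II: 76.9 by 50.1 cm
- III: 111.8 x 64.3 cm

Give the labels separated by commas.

I, II, III

Ratios: I = 148.9 / 90.4 ≈ 1.647; II = 76.9 / 50.1 ≈ 1.535; III = 111.8 / 64.3 ≈ 1.739.
|Δ from 1.618|: I 0.029; II 0.083; III 0.121.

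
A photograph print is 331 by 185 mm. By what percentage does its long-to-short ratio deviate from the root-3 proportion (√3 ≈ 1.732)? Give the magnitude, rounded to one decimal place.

3.3%

Ratio = 331 / 185 ≈ 1.7892.
Ideal root-3 ≈ 1.7321. |1.7892 − 1.7321| / 1.7321 ≈ 3.30% → 3.3%.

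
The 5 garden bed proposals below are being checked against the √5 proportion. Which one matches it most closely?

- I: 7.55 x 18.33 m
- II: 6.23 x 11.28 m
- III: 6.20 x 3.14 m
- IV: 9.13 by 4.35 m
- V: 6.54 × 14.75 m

Target root-5 ≈ 2.236.
I: 2.428 (Δ0.192)  II: 1.811 (Δ0.425)  III: 1.975 (Δ0.261)  IV: 2.099 (Δ0.137)  V: 2.255 (Δ0.019)

V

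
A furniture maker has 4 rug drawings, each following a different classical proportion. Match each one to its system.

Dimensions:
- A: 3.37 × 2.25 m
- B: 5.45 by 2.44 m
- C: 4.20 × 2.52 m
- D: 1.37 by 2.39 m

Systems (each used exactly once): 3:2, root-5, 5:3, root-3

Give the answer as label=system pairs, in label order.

A=3:2, B=root-5, C=5:3, D=root-3

A = 3.37/2.25 ≈ 1.498 → 3:2 (1.500)
B = 5.45/2.44 ≈ 2.234 → root-5 (2.236)
C = 4.20/2.52 ≈ 1.667 → 5:3 (1.667)
D = 2.39/1.37 ≈ 1.745 → root-3 (1.732)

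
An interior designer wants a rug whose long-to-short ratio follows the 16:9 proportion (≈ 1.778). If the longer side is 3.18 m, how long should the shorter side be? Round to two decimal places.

16:9 ≈ 1.77778.
Shorter side = 3.18 ÷ 1.77778 ≈ 1.7887 → 1.79 m.

1.79 m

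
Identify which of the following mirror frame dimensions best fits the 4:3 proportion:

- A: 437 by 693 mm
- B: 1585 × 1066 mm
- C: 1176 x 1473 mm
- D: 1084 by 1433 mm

Target 4:3 ≈ 1.333.
A: 1.586 (Δ0.253)  B: 1.487 (Δ0.154)  C: 1.253 (Δ0.080)  D: 1.322 (Δ0.011)

D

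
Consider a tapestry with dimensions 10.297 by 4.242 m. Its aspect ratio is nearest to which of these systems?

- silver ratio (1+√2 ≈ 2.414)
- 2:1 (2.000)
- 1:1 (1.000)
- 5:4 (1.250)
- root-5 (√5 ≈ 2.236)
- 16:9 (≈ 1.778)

Ratio = 10.297 / 4.242 ≈ 2.427.
Distances: silver ratio 2.414 (Δ 0.013); 2:1 2.000 (Δ 0.427); 1:1 1.000 (Δ 1.427); 5:4 1.250 (Δ 1.177); root-5 2.236 (Δ 0.191); 16:9 1.778 (Δ 0.649).

silver ratio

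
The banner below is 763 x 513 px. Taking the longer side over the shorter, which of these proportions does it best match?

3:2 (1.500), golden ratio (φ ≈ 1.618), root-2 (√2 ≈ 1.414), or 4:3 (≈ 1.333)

Ratio = 763 / 513 ≈ 1.487.
Distances: 3:2 1.500 (Δ 0.013); golden ratio 1.618 (Δ 0.131); root-2 1.414 (Δ 0.073); 4:3 1.333 (Δ 0.154).

3:2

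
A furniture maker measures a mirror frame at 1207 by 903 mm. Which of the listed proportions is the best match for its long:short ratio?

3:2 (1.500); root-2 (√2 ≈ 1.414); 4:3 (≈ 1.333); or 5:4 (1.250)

Ratio = 1207 / 903 ≈ 1.337.
Distances: 3:2 1.500 (Δ 0.163); root-2 1.414 (Δ 0.077); 4:3 1.333 (Δ 0.004); 5:4 1.250 (Δ 0.087).

4:3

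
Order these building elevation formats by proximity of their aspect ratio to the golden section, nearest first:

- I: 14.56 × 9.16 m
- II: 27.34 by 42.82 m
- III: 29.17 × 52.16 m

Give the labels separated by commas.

I: 14.56/9.16 ≈ 1.590 → |1.590 − 1.618| = 0.028
II: 42.82/27.34 ≈ 1.566 → |1.566 − 1.618| = 0.052
III: 52.16/29.17 ≈ 1.788 → |1.788 − 1.618| = 0.170

I, II, III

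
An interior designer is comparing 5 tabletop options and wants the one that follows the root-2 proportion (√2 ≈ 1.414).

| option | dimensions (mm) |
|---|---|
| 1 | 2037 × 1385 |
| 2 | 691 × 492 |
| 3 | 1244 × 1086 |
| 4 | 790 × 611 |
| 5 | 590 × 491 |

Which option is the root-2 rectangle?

2

Ratios (long/short): 1 ≈ 1.471; 2 ≈ 1.404; 3 ≈ 1.145; 4 ≈ 1.293; 5 ≈ 1.202.
root-2 ≈ 1.414; option 2 is nearest (Δ 0.010).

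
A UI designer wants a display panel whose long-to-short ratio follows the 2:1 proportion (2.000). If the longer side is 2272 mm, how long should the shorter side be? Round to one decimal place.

1136.0 mm

2:1 = 2.00000.
Shorter side = 2272 ÷ 2.00000 ≈ 1136.000 → 1136.0 mm.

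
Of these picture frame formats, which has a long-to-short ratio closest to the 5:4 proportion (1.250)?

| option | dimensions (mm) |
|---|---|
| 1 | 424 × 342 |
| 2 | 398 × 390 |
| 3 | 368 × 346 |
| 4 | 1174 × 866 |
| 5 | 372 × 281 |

1

Target 5:4 ≈ 1.250.
1: 1.240 (Δ0.010)  2: 1.021 (Δ0.229)  3: 1.064 (Δ0.186)  4: 1.356 (Δ0.106)  5: 1.324 (Δ0.074)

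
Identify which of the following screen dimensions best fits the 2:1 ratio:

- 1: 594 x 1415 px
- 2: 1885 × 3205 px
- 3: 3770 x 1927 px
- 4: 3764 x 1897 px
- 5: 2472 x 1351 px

Target 2:1 ≈ 2.000.
1: 2.382 (Δ0.382)  2: 1.700 (Δ0.300)  3: 1.956 (Δ0.044)  4: 1.984 (Δ0.016)  5: 1.830 (Δ0.170)

4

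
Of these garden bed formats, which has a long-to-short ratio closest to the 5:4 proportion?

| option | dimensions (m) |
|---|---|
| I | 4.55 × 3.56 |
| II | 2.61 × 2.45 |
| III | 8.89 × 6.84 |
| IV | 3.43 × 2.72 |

Target 5:4 ≈ 1.250.
I: 1.278 (Δ0.028)  II: 1.065 (Δ0.185)  III: 1.300 (Δ0.050)  IV: 1.261 (Δ0.011)

IV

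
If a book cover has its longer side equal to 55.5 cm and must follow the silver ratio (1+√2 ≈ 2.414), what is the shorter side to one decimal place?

23.0 cm

silver ratio ≈ 2.41421.
Shorter side = 55.5 ÷ 2.41421 ≈ 22.989 → 23.0 cm.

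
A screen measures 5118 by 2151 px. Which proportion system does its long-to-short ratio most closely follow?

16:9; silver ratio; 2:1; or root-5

silver ratio

5118/2151 ≈ 2.379. Nearest candidates are silver ratio (2.414, off by 0.035) and root-5 (2.236, off by 0.143).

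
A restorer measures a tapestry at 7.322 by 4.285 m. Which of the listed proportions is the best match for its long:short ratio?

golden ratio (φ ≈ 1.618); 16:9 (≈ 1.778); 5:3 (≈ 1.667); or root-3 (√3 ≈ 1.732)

Ratio = 7.322 / 4.285 ≈ 1.709.
Distances: golden ratio 1.618 (Δ 0.091); 16:9 1.778 (Δ 0.069); 5:3 1.667 (Δ 0.042); root-3 1.732 (Δ 0.023).

root-3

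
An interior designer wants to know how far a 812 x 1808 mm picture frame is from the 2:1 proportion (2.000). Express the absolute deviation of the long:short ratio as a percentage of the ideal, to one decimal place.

Ratio = 1808 / 812 ≈ 2.2266.
Ideal 2:1 = 2.0000. |2.2266 − 2.0000| / 2.0000 ≈ 11.33% → 11.3%.

11.3%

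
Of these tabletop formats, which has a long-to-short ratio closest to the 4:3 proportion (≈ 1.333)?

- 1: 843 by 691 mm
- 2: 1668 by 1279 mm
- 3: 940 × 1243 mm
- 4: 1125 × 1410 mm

Target 4:3 ≈ 1.333.
1: 1.220 (Δ0.113)  2: 1.304 (Δ0.029)  3: 1.322 (Δ0.011)  4: 1.253 (Δ0.080)

3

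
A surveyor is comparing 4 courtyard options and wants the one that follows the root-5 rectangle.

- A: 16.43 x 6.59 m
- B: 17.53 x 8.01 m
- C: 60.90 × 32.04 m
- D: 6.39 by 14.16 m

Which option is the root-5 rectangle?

D

Target root-5 ≈ 2.236.
A: 2.493 (Δ0.257)  B: 2.189 (Δ0.047)  C: 1.901 (Δ0.335)  D: 2.216 (Δ0.020)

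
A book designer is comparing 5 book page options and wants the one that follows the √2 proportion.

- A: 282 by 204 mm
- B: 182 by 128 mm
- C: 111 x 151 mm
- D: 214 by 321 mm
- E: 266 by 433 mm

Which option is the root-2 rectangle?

Target root-2 ≈ 1.414.
A: 1.382 (Δ0.032)  B: 1.422 (Δ0.008)  C: 1.360 (Δ0.054)  D: 1.500 (Δ0.086)  E: 1.628 (Δ0.214)

B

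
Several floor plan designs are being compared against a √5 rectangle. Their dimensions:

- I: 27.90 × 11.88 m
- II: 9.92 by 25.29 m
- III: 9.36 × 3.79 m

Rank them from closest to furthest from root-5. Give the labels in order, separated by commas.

I: 27.90/11.88 ≈ 2.348 → |2.348 − 2.236| = 0.112
II: 25.29/9.92 ≈ 2.549 → |2.549 − 2.236| = 0.313
III: 9.36/3.79 ≈ 2.470 → |2.470 − 2.236| = 0.234

I, III, II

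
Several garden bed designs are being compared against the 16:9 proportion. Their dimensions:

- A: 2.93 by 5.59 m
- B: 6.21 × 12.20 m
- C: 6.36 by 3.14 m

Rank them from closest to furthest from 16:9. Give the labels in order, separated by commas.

A, B, C

Ratios: A = 5.59 / 2.93 ≈ 1.908; B = 12.20 / 6.21 ≈ 1.965; C = 6.36 / 3.14 ≈ 2.025.
|Δ from 1.778|: A 0.130; B 0.187; C 0.247.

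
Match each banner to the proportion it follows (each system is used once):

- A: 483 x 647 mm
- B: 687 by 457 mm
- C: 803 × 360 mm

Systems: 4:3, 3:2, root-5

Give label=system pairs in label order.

A=4:3, B=3:2, C=root-5

A = 647/483 ≈ 1.340 → 4:3 (1.333)
B = 687/457 ≈ 1.503 → 3:2 (1.500)
C = 803/360 ≈ 2.231 → root-5 (2.236)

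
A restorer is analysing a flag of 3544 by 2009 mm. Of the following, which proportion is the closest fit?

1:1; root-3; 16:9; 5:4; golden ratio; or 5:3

Ratio = 3544 / 2009 ≈ 1.764.
Distances: 1:1 1.000 (Δ 0.764); root-3 1.732 (Δ 0.032); 16:9 1.778 (Δ 0.014); 5:4 1.250 (Δ 0.514); golden ratio 1.618 (Δ 0.146); 5:3 1.667 (Δ 0.097).

16:9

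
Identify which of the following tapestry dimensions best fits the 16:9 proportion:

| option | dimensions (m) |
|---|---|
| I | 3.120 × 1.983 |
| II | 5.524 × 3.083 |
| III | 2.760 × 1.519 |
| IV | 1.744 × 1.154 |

II

Ratios (long/short): I ≈ 1.573; II ≈ 1.792; III ≈ 1.817; IV ≈ 1.511.
16:9 ≈ 1.778; option II is nearest (Δ 0.014).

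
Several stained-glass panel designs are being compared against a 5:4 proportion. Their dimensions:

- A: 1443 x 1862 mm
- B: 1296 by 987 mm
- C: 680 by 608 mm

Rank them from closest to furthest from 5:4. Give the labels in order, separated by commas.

A, B, C

Ratios: A = 1862 / 1443 ≈ 1.290; B = 1296 / 987 ≈ 1.313; C = 680 / 608 ≈ 1.118.
|Δ from 1.250|: A 0.040; B 0.063; C 0.132.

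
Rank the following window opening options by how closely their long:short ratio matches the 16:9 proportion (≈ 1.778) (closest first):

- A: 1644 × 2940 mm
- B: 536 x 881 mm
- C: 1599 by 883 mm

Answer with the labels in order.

Ratios: A = 2940 / 1644 ≈ 1.788; B = 881 / 536 ≈ 1.644; C = 1599 / 883 ≈ 1.811.
|Δ from 1.778|: A 0.010; B 0.134; C 0.033.

A, C, B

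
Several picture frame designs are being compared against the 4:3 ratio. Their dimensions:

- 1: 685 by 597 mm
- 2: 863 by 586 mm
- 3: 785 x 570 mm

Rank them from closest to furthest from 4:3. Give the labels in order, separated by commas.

Ratios: 1 = 685 / 597 ≈ 1.147; 2 = 863 / 586 ≈ 1.473; 3 = 785 / 570 ≈ 1.377.
|Δ from 1.333|: 1 0.186; 2 0.140; 3 0.044.

3, 2, 1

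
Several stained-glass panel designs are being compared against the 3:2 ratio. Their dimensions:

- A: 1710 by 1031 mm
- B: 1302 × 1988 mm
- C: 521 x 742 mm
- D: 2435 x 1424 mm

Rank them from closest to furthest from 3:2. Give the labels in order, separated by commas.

A: 1710/1031 ≈ 1.659 → |1.659 − 1.500| = 0.159
B: 1988/1302 ≈ 1.527 → |1.527 − 1.500| = 0.027
C: 742/521 ≈ 1.424 → |1.424 − 1.500| = 0.076
D: 2435/1424 ≈ 1.710 → |1.710 − 1.500| = 0.210

B, C, A, D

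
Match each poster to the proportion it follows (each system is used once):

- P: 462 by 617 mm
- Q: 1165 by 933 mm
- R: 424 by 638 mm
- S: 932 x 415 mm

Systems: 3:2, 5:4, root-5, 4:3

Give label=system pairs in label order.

P=4:3, Q=5:4, R=3:2, S=root-5

P = 617/462 ≈ 1.335 → 4:3 (1.333)
Q = 1165/933 ≈ 1.249 → 5:4 (1.250)
R = 638/424 ≈ 1.505 → 3:2 (1.500)
S = 932/415 ≈ 2.246 → root-5 (2.236)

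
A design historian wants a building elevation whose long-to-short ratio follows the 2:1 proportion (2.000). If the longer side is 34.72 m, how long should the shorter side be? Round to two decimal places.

2:1 = 2.00000.
Shorter side = 34.72 ÷ 2.00000 ≈ 17.3600 → 17.36 m.

17.36 m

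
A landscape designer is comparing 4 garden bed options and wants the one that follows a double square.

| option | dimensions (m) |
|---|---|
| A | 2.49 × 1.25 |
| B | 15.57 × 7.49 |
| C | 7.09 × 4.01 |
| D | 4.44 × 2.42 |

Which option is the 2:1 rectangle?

Target 2:1 ≈ 2.000.
A: 1.992 (Δ0.008)  B: 2.079 (Δ0.079)  C: 1.768 (Δ0.232)  D: 1.835 (Δ0.165)

A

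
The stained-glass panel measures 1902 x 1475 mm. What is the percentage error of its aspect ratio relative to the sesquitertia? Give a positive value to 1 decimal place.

3.3%

Ratio = 1902 / 1475 ≈ 1.2895.
Ideal 4:3 ≈ 1.3333. |1.2895 − 1.3333| / 1.3333 ≈ 3.29% → 3.3%.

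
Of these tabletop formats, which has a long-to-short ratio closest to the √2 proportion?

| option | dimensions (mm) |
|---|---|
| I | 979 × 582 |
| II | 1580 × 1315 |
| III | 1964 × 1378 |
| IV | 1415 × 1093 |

Ratios (long/short): I ≈ 1.682; II ≈ 1.202; III ≈ 1.425; IV ≈ 1.295.
root-2 ≈ 1.414; option III is nearest (Δ 0.011).

III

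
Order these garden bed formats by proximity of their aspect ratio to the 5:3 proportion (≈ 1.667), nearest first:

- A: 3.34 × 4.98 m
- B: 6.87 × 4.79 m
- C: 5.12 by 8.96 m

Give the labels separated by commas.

Ratios: A = 4.98 / 3.34 ≈ 1.491; B = 6.87 / 4.79 ≈ 1.434; C = 8.96 / 5.12 ≈ 1.750.
|Δ from 1.667|: A 0.176; B 0.233; C 0.083.

C, A, B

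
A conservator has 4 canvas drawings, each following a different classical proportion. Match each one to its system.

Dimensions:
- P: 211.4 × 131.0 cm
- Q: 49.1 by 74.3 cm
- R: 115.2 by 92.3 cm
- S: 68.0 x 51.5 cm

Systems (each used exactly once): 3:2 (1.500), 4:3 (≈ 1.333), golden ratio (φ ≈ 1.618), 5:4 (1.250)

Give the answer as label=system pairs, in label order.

P=golden ratio, Q=3:2, R=5:4, S=4:3

P = 211.4/131.0 ≈ 1.614 → golden ratio (1.618)
Q = 74.3/49.1 ≈ 1.513 → 3:2 (1.500)
R = 115.2/92.3 ≈ 1.248 → 5:4 (1.250)
S = 68.0/51.5 ≈ 1.320 → 4:3 (1.333)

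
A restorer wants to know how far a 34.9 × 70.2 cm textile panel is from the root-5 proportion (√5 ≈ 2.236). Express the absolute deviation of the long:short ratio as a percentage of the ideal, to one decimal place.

Ratio = 70.2 / 34.9 ≈ 2.0115.
Ideal root-5 ≈ 2.2361. |2.0115 − 2.2361| / 2.2361 ≈ 10.04% → 10.0%.

10.0%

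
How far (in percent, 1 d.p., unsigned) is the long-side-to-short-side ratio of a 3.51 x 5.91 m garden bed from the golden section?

Ratio = 5.91 / 3.51 ≈ 1.6838.
Ideal golden ratio ≈ 1.6180. |1.6838 − 1.6180| / 1.6180 ≈ 4.07% → 4.1%.

4.1%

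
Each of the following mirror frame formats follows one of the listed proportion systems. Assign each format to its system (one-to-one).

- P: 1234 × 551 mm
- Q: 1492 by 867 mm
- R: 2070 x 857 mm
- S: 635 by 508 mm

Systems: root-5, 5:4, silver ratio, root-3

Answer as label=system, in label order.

Ratios: P ≈ 2.240; Q ≈ 1.721; R ≈ 2.415; S ≈ 1.250.
Targets: root-5 ≈ 2.236; 5:4 ≈ 1.250; silver ratio ≈ 2.414; root-3 ≈ 1.732.

P=root-5, Q=root-3, R=silver ratio, S=5:4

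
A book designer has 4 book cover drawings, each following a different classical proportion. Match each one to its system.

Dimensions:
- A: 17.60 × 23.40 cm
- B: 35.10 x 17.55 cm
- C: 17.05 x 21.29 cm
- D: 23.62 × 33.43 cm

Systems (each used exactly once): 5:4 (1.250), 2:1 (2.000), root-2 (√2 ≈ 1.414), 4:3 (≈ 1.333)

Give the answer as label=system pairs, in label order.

A = 23.40/17.60 ≈ 1.330 → 4:3 (1.333)
B = 35.10/17.55 ≈ 2.000 → 2:1 (2.000)
C = 21.29/17.05 ≈ 1.249 → 5:4 (1.250)
D = 33.43/23.62 ≈ 1.415 → root-2 (1.414)

A=4:3, B=2:1, C=5:4, D=root-2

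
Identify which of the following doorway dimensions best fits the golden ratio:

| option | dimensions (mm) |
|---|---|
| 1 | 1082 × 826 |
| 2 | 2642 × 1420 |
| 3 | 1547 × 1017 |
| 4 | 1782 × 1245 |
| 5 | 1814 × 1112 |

5

Target golden ratio ≈ 1.618.
1: 1.310 (Δ0.308)  2: 1.861 (Δ0.243)  3: 1.521 (Δ0.097)  4: 1.431 (Δ0.187)  5: 1.631 (Δ0.013)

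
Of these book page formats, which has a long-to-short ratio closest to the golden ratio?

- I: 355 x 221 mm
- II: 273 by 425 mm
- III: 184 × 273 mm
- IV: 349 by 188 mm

Ratios (long/short): I ≈ 1.606; II ≈ 1.557; III ≈ 1.484; IV ≈ 1.856.
golden ratio ≈ 1.618; option I is nearest (Δ 0.012).

I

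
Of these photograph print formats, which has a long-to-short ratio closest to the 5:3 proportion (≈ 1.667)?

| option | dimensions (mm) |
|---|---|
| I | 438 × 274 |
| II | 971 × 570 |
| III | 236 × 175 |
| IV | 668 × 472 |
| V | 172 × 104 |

V

Target 5:3 ≈ 1.667.
I: 1.599 (Δ0.068)  II: 1.704 (Δ0.037)  III: 1.349 (Δ0.318)  IV: 1.415 (Δ0.252)  V: 1.654 (Δ0.013)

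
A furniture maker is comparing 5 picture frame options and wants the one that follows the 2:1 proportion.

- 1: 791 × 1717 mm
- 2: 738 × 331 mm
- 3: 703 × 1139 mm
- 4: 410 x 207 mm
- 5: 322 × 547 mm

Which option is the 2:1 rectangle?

Target 2:1 ≈ 2.000.
1: 2.171 (Δ0.171)  2: 2.230 (Δ0.230)  3: 1.620 (Δ0.380)  4: 1.981 (Δ0.019)  5: 1.699 (Δ0.301)

4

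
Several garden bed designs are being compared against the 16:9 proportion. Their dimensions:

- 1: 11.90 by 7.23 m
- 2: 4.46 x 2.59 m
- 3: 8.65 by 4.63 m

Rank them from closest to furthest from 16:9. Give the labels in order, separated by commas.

2, 3, 1

1: 11.90/7.23 ≈ 1.646 → |1.646 − 1.778| = 0.132
2: 4.46/2.59 ≈ 1.722 → |1.722 − 1.778| = 0.056
3: 8.65/4.63 ≈ 1.868 → |1.868 − 1.778| = 0.090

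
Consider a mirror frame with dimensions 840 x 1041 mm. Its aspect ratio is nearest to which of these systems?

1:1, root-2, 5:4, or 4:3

5:4

Ratio = 1041 / 840 ≈ 1.239.
Distances: 1:1 1.000 (Δ 0.239); root-2 1.414 (Δ 0.175); 5:4 1.250 (Δ 0.011); 4:3 1.333 (Δ 0.094).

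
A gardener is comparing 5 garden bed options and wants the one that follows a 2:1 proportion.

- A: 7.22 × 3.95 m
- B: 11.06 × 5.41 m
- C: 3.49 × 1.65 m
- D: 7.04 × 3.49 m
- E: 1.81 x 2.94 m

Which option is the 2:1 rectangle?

D

Target 2:1 ≈ 2.000.
A: 1.828 (Δ0.172)  B: 2.044 (Δ0.044)  C: 2.115 (Δ0.115)  D: 2.017 (Δ0.017)  E: 1.624 (Δ0.376)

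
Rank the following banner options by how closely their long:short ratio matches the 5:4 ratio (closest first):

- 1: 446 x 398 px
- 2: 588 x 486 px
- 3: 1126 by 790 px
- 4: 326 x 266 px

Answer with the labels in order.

Ratios: 1 = 446 / 398 ≈ 1.121; 2 = 588 / 486 ≈ 1.210; 3 = 1126 / 790 ≈ 1.425; 4 = 326 / 266 ≈ 1.226.
|Δ from 1.250|: 1 0.129; 2 0.040; 3 0.175; 4 0.024.

4, 2, 1, 3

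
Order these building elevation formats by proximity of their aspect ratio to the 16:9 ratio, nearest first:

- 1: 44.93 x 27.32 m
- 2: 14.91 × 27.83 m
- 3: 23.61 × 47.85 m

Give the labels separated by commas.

2, 1, 3

1: 44.93/27.32 ≈ 1.645 → |1.645 − 1.778| = 0.133
2: 27.83/14.91 ≈ 1.867 → |1.867 − 1.778| = 0.089
3: 47.85/23.61 ≈ 2.027 → |2.027 − 1.778| = 0.249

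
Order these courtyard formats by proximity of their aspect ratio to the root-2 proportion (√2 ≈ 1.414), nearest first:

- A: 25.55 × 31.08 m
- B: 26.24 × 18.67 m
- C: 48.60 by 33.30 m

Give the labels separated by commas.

A: 31.08/25.55 ≈ 1.216 → |1.216 − 1.414| = 0.198
B: 26.24/18.67 ≈ 1.405 → |1.405 − 1.414| = 0.009
C: 48.60/33.30 ≈ 1.459 → |1.459 − 1.414| = 0.045

B, C, A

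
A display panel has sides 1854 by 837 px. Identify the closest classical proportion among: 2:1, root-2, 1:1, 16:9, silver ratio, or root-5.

root-5

1854/837 ≈ 2.215. Nearest candidates are root-5 (2.236, off by 0.021) and silver ratio (2.414, off by 0.199).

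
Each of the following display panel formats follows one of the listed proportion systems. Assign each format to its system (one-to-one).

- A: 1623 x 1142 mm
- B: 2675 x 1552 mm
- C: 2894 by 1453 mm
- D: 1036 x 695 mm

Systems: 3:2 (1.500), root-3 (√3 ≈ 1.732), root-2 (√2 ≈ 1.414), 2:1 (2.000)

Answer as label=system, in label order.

A=root-2, B=root-3, C=2:1, D=3:2

A = 1623/1142 ≈ 1.421 → root-2 (1.414)
B = 2675/1552 ≈ 1.724 → root-3 (1.732)
C = 2894/1453 ≈ 1.992 → 2:1 (2.000)
D = 1036/695 ≈ 1.491 → 3:2 (1.500)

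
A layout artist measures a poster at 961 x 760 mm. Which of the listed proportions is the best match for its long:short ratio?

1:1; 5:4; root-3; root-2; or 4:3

5:4

Ratio = 961 / 760 ≈ 1.264.
Distances: 1:1 1.000 (Δ 0.264); 5:4 1.250 (Δ 0.014); root-3 1.732 (Δ 0.468); root-2 1.414 (Δ 0.150); 4:3 1.333 (Δ 0.069).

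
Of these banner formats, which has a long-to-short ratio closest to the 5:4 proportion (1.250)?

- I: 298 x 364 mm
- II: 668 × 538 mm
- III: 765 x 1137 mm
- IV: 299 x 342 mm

Target 5:4 ≈ 1.250.
I: 1.221 (Δ0.029)  II: 1.242 (Δ0.008)  III: 1.486 (Δ0.236)  IV: 1.144 (Δ0.106)

II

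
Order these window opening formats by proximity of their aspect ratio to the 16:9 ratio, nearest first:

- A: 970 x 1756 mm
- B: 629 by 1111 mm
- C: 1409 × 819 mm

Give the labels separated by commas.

Ratios: A = 1756 / 970 ≈ 1.810; B = 1111 / 629 ≈ 1.766; C = 1409 / 819 ≈ 1.720.
|Δ from 1.778|: A 0.032; B 0.012; C 0.058.

B, A, C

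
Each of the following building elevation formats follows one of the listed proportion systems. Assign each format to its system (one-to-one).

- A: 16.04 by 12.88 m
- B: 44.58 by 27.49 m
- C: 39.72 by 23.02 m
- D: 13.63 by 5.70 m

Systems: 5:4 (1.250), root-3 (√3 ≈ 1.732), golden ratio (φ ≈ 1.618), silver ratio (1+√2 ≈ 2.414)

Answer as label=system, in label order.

A=5:4, B=golden ratio, C=root-3, D=silver ratio

Ratios: A ≈ 1.245; B ≈ 1.622; C ≈ 1.725; D ≈ 2.391.
Targets: 5:4 ≈ 1.250; root-3 ≈ 1.732; golden ratio ≈ 1.618; silver ratio ≈ 2.414.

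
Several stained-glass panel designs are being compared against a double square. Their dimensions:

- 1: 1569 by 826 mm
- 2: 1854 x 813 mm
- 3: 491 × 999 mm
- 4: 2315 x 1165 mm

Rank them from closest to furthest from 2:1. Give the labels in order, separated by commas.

4, 3, 1, 2

Ratios: 1 = 1569 / 826 ≈ 1.900; 2 = 1854 / 813 ≈ 2.280; 3 = 999 / 491 ≈ 2.035; 4 = 2315 / 1165 ≈ 1.987.
|Δ from 2.000|: 1 0.100; 2 0.280; 3 0.035; 4 0.013.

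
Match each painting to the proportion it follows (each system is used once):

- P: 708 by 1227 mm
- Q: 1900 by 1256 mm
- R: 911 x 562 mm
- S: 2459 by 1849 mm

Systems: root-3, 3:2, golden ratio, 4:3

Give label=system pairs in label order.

P=root-3, Q=3:2, R=golden ratio, S=4:3

Ratios: P ≈ 1.733; Q ≈ 1.513; R ≈ 1.621; S ≈ 1.330.
Targets: root-3 ≈ 1.732; 3:2 ≈ 1.500; golden ratio ≈ 1.618; 4:3 ≈ 1.333.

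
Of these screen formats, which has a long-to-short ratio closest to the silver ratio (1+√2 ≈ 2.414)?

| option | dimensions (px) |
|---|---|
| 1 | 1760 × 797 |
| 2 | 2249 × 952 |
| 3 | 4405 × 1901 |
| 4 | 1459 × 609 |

Ratios (long/short): 1 ≈ 2.208; 2 ≈ 2.362; 3 ≈ 2.317; 4 ≈ 2.396.
silver ratio ≈ 2.414; option 4 is nearest (Δ 0.018).

4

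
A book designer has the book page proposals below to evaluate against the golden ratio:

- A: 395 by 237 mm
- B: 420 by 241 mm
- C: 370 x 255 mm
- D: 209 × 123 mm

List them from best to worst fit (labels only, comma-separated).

A, D, B, C

Ratios: A = 395 / 237 ≈ 1.667; B = 420 / 241 ≈ 1.743; C = 370 / 255 ≈ 1.451; D = 209 / 123 ≈ 1.699.
|Δ from 1.618|: A 0.049; B 0.125; C 0.167; D 0.081.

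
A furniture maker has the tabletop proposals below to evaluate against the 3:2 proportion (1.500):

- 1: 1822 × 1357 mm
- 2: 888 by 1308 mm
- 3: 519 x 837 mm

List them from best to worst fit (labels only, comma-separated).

2, 3, 1

1: 1822/1357 ≈ 1.343 → |1.343 − 1.500| = 0.157
2: 1308/888 ≈ 1.473 → |1.473 − 1.500| = 0.027
3: 837/519 ≈ 1.613 → |1.613 − 1.500| = 0.113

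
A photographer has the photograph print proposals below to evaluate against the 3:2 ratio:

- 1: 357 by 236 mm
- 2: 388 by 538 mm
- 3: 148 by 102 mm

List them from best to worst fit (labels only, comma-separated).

1, 3, 2

1: 357/236 ≈ 1.513 → |1.513 − 1.500| = 0.013
2: 538/388 ≈ 1.387 → |1.387 − 1.500| = 0.113
3: 148/102 ≈ 1.451 → |1.451 − 1.500| = 0.049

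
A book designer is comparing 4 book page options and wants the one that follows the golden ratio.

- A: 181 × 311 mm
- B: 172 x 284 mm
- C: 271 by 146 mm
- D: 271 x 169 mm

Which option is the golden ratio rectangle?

Target golden ratio ≈ 1.618.
A: 1.718 (Δ0.100)  B: 1.651 (Δ0.033)  C: 1.856 (Δ0.238)  D: 1.604 (Δ0.014)

D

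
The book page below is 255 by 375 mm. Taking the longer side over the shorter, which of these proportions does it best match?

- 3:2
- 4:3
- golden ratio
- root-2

3:2

375/255 ≈ 1.471. Nearest candidates are 3:2 (1.500, off by 0.029) and root-2 (1.414, off by 0.057).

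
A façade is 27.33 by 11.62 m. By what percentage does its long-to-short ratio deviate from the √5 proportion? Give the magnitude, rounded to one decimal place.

Ratio = 27.33 / 11.62 ≈ 2.3520.
Ideal root-5 ≈ 2.2361. |2.3520 − 2.2361| / 2.2361 ≈ 5.18% → 5.2%.

5.2%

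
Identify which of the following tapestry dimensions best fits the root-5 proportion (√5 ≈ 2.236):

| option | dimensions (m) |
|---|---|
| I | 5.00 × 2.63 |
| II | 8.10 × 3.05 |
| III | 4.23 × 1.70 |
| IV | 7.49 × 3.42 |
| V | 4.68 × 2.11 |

V

Target root-5 ≈ 2.236.
I: 1.901 (Δ0.335)  II: 2.656 (Δ0.420)  III: 2.488 (Δ0.252)  IV: 2.190 (Δ0.046)  V: 2.218 (Δ0.018)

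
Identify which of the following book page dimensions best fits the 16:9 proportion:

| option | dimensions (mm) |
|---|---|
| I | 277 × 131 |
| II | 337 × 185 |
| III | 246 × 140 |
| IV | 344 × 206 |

III

Ratios (long/short): I ≈ 2.115; II ≈ 1.822; III ≈ 1.757; IV ≈ 1.670.
16:9 ≈ 1.778; option III is nearest (Δ 0.021).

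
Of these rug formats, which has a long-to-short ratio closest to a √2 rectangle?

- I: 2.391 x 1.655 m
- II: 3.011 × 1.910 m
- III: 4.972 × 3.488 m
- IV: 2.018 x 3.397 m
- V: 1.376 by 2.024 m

III

Target root-2 ≈ 1.414.
I: 1.445 (Δ0.031)  II: 1.576 (Δ0.162)  III: 1.425 (Δ0.011)  IV: 1.683 (Δ0.269)  V: 1.471 (Δ0.057)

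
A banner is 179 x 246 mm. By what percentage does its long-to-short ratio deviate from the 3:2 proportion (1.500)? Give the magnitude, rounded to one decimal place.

Ratio = 246 / 179 ≈ 1.3743.
Ideal 3:2 = 1.5000. |1.3743 − 1.5000| / 1.5000 ≈ 8.38% → 8.4%.

8.4%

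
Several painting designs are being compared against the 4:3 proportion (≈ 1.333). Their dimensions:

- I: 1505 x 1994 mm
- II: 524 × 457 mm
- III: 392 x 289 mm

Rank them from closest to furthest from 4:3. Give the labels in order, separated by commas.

I, III, II

Ratios: I = 1994 / 1505 ≈ 1.325; II = 524 / 457 ≈ 1.147; III = 392 / 289 ≈ 1.356.
|Δ from 1.333|: I 0.008; II 0.186; III 0.023.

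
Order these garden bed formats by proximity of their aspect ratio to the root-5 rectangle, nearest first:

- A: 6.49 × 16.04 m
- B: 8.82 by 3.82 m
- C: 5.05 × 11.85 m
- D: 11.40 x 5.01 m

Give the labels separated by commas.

D, B, C, A

Ratios: A = 16.04 / 6.49 ≈ 2.471; B = 8.82 / 3.82 ≈ 2.309; C = 11.85 / 5.05 ≈ 2.347; D = 11.40 / 5.01 ≈ 2.275.
|Δ from 2.236|: A 0.235; B 0.073; C 0.111; D 0.039.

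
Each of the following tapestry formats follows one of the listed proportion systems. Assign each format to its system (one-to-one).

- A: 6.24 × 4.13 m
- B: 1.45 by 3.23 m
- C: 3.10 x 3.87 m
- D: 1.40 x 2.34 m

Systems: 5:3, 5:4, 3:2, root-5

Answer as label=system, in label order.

A = 6.24/4.13 ≈ 1.511 → 3:2 (1.500)
B = 3.23/1.45 ≈ 2.228 → root-5 (2.236)
C = 3.87/3.10 ≈ 1.248 → 5:4 (1.250)
D = 2.34/1.40 ≈ 1.671 → 5:3 (1.667)

A=3:2, B=root-5, C=5:4, D=5:3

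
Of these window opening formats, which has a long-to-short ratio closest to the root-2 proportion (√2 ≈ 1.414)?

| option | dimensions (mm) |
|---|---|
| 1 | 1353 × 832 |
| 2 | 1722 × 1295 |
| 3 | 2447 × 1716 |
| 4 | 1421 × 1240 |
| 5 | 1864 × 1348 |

3

Ratios (long/short): 1 ≈ 1.626; 2 ≈ 1.330; 3 ≈ 1.426; 4 ≈ 1.146; 5 ≈ 1.383.
root-2 ≈ 1.414; option 3 is nearest (Δ 0.012).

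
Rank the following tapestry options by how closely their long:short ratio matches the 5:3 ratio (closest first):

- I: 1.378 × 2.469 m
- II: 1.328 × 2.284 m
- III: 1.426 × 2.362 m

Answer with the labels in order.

III, II, I

I: 2.469/1.378 ≈ 1.792 → |1.792 − 1.667| = 0.125
II: 2.284/1.328 ≈ 1.720 → |1.720 − 1.667| = 0.053
III: 2.362/1.426 ≈ 1.656 → |1.656 − 1.667| = 0.011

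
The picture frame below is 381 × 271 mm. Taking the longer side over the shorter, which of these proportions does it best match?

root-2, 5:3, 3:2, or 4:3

Ratio = 381 / 271 ≈ 1.406.
Distances: root-2 1.414 (Δ 0.008); 5:3 1.667 (Δ 0.261); 3:2 1.500 (Δ 0.094); 4:3 1.333 (Δ 0.073).

root-2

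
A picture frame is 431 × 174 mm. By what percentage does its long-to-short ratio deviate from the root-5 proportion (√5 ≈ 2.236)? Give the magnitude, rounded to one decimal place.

10.8%

Ratio = 431 / 174 ≈ 2.4770.
Ideal root-5 ≈ 2.2361. |2.4770 − 2.2361| / 2.2361 ≈ 10.77% → 10.8%.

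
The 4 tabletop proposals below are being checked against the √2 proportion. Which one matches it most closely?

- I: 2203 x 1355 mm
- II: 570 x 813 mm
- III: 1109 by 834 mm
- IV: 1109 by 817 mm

Target root-2 ≈ 1.414.
I: 1.626 (Δ0.212)  II: 1.426 (Δ0.012)  III: 1.330 (Δ0.084)  IV: 1.357 (Δ0.057)

II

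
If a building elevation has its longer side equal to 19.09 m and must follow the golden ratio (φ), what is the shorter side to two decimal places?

golden ratio ≈ 1.61803.
Shorter side = 19.09 ÷ 1.61803 ≈ 11.7983 → 11.80 m.

11.80 m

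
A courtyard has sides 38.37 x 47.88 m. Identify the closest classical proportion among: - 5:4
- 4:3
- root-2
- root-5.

5:4

47.88/38.37 ≈ 1.248. Nearest candidates are 5:4 (1.250, off by 0.002) and 4:3 (1.333, off by 0.085).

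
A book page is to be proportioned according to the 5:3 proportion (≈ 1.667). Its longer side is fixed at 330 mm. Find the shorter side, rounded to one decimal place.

198.0 mm

5:3 ≈ 1.66667.
Shorter side = 330 ÷ 1.66667 ≈ 198.000 → 198.0 mm.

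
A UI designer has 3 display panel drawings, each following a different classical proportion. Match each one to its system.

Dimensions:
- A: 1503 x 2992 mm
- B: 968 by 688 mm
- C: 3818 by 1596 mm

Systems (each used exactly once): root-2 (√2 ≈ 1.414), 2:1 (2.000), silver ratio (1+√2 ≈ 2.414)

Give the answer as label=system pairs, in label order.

A = 2992/1503 ≈ 1.991 → 2:1 (2.000)
B = 968/688 ≈ 1.407 → root-2 (1.414)
C = 3818/1596 ≈ 2.392 → silver ratio (2.414)

A=2:1, B=root-2, C=silver ratio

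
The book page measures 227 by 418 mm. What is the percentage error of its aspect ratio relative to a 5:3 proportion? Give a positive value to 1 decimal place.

Ratio = 418 / 227 ≈ 1.8414.
Ideal 5:3 ≈ 1.6667. |1.8414 − 1.6667| / 1.6667 ≈ 10.48% → 10.5%.

10.5%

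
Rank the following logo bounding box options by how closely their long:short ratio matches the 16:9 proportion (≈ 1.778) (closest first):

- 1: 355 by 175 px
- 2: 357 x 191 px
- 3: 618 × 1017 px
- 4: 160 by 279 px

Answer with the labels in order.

4, 2, 3, 1

Ratios: 1 = 355 / 175 ≈ 2.029; 2 = 357 / 191 ≈ 1.869; 3 = 1017 / 618 ≈ 1.646; 4 = 279 / 160 ≈ 1.744.
|Δ from 1.778|: 1 0.251; 2 0.091; 3 0.132; 4 0.034.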